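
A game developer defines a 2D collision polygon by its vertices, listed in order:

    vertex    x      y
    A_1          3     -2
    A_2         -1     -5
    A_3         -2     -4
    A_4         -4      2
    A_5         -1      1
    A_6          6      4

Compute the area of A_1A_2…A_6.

Apply Gauss's area formula: 2A = Σ (x_i·y_{i+1} − x_{i+1}·y_i), indices taken mod 6.
A_1→A_2: (3)(-5) − (-1)(-2) = -17
A_2→A_3: (-1)(-4) − (-2)(-5) = -6
A_3→A_4: (-2)(2) − (-4)(-4) = -20
A_4→A_5: (-4)(1) − (-1)(2) = -2
A_5→A_6: (-1)(4) − (6)(1) = -10
A_6→A_1: (6)(-2) − (3)(4) = -24
Σ = -79
Area = |Σ|/2 = 39.5.

39.5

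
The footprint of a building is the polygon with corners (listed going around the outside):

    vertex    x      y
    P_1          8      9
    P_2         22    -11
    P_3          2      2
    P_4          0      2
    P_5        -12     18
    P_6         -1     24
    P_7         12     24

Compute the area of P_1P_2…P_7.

429

Cross-terms: -286, 66, 4, 24, -270, -312, -84  ⇒  Σ = -858
Area = |Σ|/2 = 429.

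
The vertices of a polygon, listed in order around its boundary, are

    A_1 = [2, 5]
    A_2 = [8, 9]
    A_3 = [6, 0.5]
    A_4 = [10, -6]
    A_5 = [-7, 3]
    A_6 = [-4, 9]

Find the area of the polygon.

107

Apply Gauss's area formula: 2A = Σ (x_i·y_{i+1} − x_{i+1}·y_i), indices taken mod 6.
Σ = (-22) + (-50) + (-41) + (-12) + (-51) + (-38) = -214
Area = |Σ|/2 = 107.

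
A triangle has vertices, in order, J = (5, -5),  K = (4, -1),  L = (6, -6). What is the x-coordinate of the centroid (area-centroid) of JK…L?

Apply Gauss's area formula. First the cross-terms c_i = x_i·y_{i+1} − x_{i+1}·y_i:
  15, -18, 0  ⇒  2A = -3, A = -1.5.
Then Σ (x_i + x_{i+1})·c_i = -45, so x̄ = -45 / (6·(-1.5)) = 5.

5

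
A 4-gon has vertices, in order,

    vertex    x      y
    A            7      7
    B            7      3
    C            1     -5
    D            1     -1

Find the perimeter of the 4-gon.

28

|AB| = √((0)² + (-4)²) = √16 = 4
|BC| = √((-6)² + (-8)²) = √100 = 10
|CD| = √((0)² + (4)²) = √16 = 4
|DA| = √((6)² + (8)²) = √100 = 10
Perimeter = 4 + 10 + 4 + 10 = 28.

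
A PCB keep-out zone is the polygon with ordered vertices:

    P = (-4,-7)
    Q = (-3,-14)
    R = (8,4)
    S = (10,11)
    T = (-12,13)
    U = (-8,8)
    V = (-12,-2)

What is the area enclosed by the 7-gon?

320.5

Apply Gauss's area formula: 2A = Σ (x_i·y_{i+1} − x_{i+1}·y_i), indices taken mod 7.
Cross-terms: 35, 100, 48, 262, 8, 112, 76  ⇒  Σ = 641
Area = |Σ|/2 = 320.5.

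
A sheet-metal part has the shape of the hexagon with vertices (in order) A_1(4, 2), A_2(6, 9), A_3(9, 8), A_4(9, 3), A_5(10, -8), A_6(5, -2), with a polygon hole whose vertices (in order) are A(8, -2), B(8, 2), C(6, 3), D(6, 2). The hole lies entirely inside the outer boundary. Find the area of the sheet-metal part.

Outer boundary:
Apply Gauss's area formula: 2A = Σ (x_i·y_{i+1} − x_{i+1}·y_i), indices taken mod 6.
Σ = (24) + (-33) + (-45) + (-102) + (20) + (18) = -118
Area = |Σ|/2 = 59.
Hole:
Apply the shoelace formula: 2A = Σ (x_i·y_{i+1} − x_{i+1}·y_i), indices taken mod 4.
Σ = (32) + (12) + (-6) + (-28) = 10
Area = |Σ|/2 = 5.
Net area = 59 − 5 = 54.

54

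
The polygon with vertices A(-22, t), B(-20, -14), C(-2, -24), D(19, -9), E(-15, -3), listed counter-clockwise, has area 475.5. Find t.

-5

Write out the shoelace sum; only the two edges meeting at A involve t:
2·Area = [((-15)·t − (-22)·(-3)) + ((-22)·(-14) − (-20)·t)] + 734
       = 5·t + 976 = 951
⇒ t = -5.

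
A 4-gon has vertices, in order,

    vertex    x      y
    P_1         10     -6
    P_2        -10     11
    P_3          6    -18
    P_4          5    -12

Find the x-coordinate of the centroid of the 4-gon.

Apply the shoelace (surveyor's) formula. First the cross-terms c_i = x_i·y_{i+1} − x_{i+1}·y_i:
  50, 114, 18, 90  ⇒  2A = 272, A = 136.
Then Σ (x_i + x_{i+1})·c_i = 1092, so x̄ = 1092 / (6·136) = 91/68.

91/68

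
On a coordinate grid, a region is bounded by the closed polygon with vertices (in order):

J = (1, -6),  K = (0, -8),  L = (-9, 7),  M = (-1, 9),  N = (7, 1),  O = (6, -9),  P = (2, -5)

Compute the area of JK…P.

153

Apply the shoelace formula: 2A = Σ (x_i·y_{i+1} − x_{i+1}·y_i), indices taken mod 7.
Σ = (-8) + (-72) + (-74) + (-64) + (-69) + (-12) + (-7) = -306
Area = |Σ|/2 = 153.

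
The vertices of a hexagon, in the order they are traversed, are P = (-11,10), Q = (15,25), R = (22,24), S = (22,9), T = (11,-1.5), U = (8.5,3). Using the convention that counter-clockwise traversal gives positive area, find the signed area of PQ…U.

-456.625

Apply the shoelace (surveyor's) formula: 2A = Σ (x_i·y_{i+1} − x_{i+1}·y_i), indices taken mod 6.
Cross-terms: -425, -190, -330, -132, 45.75, 118  ⇒  Σ = -913.25
Signed area = Σ/2 = -456.625 (negative ⇒ clockwise traversal).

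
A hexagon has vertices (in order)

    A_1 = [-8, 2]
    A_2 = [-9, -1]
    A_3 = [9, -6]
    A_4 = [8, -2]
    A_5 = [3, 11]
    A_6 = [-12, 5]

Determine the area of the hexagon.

Apply the shoelace (surveyor's) formula: 2A = Σ (x_i·y_{i+1} − x_{i+1}·y_i), indices taken mod 6.
Σ = (26) + (63) + (30) + (94) + (147) + (16) = 376
Area = |Σ|/2 = 188.

188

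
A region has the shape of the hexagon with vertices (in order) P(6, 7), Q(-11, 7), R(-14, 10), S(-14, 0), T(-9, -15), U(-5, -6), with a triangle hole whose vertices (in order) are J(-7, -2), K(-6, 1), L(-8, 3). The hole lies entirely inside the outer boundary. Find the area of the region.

Outer boundary:
Apply the surveyor's formula: 2A = Σ (x_i·y_{i+1} − x_{i+1}·y_i), indices taken mod 6.
P→Q: (6)(7) − (-11)(7) = 119
Q→R: (-11)(10) − (-14)(7) = -12
R→S: (-14)(0) − (-14)(10) = 140
S→T: (-14)(-15) − (-9)(0) = 210
T→U: (-9)(-6) − (-5)(-15) = -21
U→P: (-5)(7) − (6)(-6) = 1
Σ = 437
Area = |Σ|/2 = 218.5.
Hole:
Σ = (-19) + (-10) + (37) = 8
Area = |Σ|/2 = 4.
Net area = 218.5 − 4 = 214.5.

214.5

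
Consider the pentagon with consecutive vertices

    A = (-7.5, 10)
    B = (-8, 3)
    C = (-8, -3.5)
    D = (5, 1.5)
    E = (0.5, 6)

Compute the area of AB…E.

97.125

Apply the shoelace formula: 2A = Σ (x_i·y_{i+1} − x_{i+1}·y_i), indices taken mod 5.
Cross-terms: 57.5, 52, 5.5, 29.25, 50  ⇒  Σ = 194.25
Area = |Σ|/2 = 97.125.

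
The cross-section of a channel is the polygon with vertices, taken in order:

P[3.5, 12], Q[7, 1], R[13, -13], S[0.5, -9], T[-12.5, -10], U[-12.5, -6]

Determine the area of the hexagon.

Σ = (-80.5) + (-104) + (-110.5) + (-117.5) + (-50) + (-129) = -591.5
Area = |Σ|/2 = 295.75.

295.75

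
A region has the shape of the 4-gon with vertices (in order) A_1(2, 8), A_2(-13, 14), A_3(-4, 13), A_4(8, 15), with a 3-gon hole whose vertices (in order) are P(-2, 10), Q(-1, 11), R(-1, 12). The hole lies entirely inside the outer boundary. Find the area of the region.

55

Outer boundary:
Σ = (132) + (-113) + (-164) + (34) = -111
Area = |Σ|/2 = 55.5.
Hole:
Σ = (-12) + (-1) + (14) = 1
Area = |Σ|/2 = 0.5.
Net area = 55.5 − 0.5 = 55.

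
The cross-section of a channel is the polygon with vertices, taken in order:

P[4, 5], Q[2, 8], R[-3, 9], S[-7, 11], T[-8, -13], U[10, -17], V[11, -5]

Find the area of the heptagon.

Apply the shoelace formula: 2A = Σ (x_i·y_{i+1} − x_{i+1}·y_i), indices taken mod 7.
P→Q: (4)(8) − (2)(5) = 22
Q→R: (2)(9) − (-3)(8) = 42
R→S: (-3)(11) − (-7)(9) = 30
S→T: (-7)(-13) − (-8)(11) = 179
T→U: (-8)(-17) − (10)(-13) = 266
U→V: (10)(-5) − (11)(-17) = 137
V→P: (11)(5) − (4)(-5) = 75
Σ = 751
Area = |Σ|/2 = 375.5.

375.5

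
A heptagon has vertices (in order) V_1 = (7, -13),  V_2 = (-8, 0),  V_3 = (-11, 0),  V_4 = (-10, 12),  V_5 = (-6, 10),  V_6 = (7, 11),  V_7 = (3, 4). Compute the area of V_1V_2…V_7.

236

V_1→V_2: (7)(0) − (-8)(-13) = -104
V_2→V_3: (-8)(0) − (-11)(0) = 0
V_3→V_4: (-11)(12) − (-10)(0) = -132
V_4→V_5: (-10)(10) − (-6)(12) = -28
V_5→V_6: (-6)(11) − (7)(10) = -136
V_6→V_7: (7)(4) − (3)(11) = -5
V_7→V_1: (3)(-13) − (7)(4) = -67
Σ = -472
Area = |Σ|/2 = 236.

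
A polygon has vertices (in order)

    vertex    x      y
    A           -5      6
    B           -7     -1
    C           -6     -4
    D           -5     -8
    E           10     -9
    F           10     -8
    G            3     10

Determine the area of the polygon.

Σ = (47) + (22) + (28) + (125) + (10) + (124) + (68) = 424
Area = |Σ|/2 = 212.

212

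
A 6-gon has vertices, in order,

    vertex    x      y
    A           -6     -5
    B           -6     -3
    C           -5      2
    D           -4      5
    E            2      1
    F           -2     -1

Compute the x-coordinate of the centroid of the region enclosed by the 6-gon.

-295/99

Apply Gauss's area formula. First the cross-terms c_i = x_i·y_{i+1} − x_{i+1}·y_i:
  -12, -27, -17, -14, 0, 4  ⇒  2A = -66, A = -33.
Then Σ (x_i + x_{i+1})·c_i = 590, so x̄ = 590 / (6·(-33)) = -295/99.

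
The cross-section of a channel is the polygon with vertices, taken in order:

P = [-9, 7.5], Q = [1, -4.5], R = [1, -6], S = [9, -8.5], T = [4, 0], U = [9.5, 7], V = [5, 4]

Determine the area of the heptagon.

107.75

Apply Gauss's area formula: 2A = Σ (x_i·y_{i+1} − x_{i+1}·y_i), indices taken mod 7.
Σ = (33) + (-1.5) + (45.5) + (34) + (28) + (3) + (73.5) = 215.5
Area = |Σ|/2 = 107.75.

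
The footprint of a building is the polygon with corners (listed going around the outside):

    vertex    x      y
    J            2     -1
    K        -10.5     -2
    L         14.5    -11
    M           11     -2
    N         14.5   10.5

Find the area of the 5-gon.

165.5

Apply the shoelace (surveyor's) formula: 2A = Σ (x_i·y_{i+1} − x_{i+1}·y_i), indices taken mod 5.
Σ = (-14.5) + (144.5) + (92) + (144.5) + (-35.5) = 331
Area = |Σ|/2 = 165.5.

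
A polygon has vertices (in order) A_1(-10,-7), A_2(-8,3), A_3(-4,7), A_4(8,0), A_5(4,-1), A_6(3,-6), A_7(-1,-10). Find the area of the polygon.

Apply the shoelace formula: 2A = Σ (x_i·y_{i+1} − x_{i+1}·y_i), indices taken mod 7.
A_1→A_2: (-10)(3) − (-8)(-7) = -86
A_2→A_3: (-8)(7) − (-4)(3) = -44
A_3→A_4: (-4)(0) − (8)(7) = -56
A_4→A_5: (8)(-1) − (4)(0) = -8
A_5→A_6: (4)(-6) − (3)(-1) = -21
A_6→A_7: (3)(-10) − (-1)(-6) = -36
A_7→A_1: (-1)(-7) − (-10)(-10) = -93
Σ = -344
Area = |Σ|/2 = 172.

172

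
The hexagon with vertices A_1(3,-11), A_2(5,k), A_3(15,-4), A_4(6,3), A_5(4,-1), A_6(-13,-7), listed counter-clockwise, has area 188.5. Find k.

The doubled signed area Σ (x_i y_{i+1} − x_{i+1} y_i) is linear in k.
With k=0 it equals 209; the coefficient of k is -12 (from the two edges through A_2).
So -12·k + 209 = 2·188.5 = 377 ⇒ k = -14.

-14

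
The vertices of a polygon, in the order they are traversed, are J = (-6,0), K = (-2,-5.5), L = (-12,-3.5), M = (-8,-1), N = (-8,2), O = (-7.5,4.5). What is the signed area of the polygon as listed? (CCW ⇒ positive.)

-30

Apply the shoelace (surveyor's) formula: 2A = Σ (x_i·y_{i+1} − x_{i+1}·y_i), indices taken mod 6.
Σ = (33) + (-59) + (-16) + (-24) + (-21) + (27) = -60
Signed area = Σ/2 = -30 (negative ⇒ clockwise traversal).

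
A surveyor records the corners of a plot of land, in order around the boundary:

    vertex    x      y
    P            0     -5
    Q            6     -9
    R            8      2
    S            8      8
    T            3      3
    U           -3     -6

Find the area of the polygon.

84

Apply the shoelace formula: 2A = Σ (x_i·y_{i+1} − x_{i+1}·y_i), indices taken mod 6.
Σ = (30) + (84) + (48) + (0) + (-9) + (15) = 168
Area = |Σ|/2 = 84.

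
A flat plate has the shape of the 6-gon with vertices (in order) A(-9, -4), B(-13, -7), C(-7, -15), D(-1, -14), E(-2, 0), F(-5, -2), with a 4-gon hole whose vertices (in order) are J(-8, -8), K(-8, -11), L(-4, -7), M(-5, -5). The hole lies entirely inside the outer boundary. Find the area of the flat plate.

98.5

Outer boundary:
Cross-terms: 11, 146, 83, -28, 4, 2  ⇒  Σ = 218
Area = |Σ|/2 = 109.
Hole:
Apply the surveyor's formula: 2A = Σ (x_i·y_{i+1} − x_{i+1}·y_i), indices taken mod 4.
Σ = (24) + (12) + (-15) + (0) = 21
Area = |Σ|/2 = 10.5.
Net area = 109 − 10.5 = 98.5.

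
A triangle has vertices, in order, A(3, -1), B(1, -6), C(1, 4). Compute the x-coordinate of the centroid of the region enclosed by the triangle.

5/3

Apply the shoelace (surveyor's) formula. First the cross-terms c_i = x_i·y_{i+1} − x_{i+1}·y_i:
  -17, 10, -13  ⇒  2A = -20, A = -10.
Then Σ (x_i + x_{i+1})·c_i = -100, so x̄ = -100 / (6·(-10)) = 5/3.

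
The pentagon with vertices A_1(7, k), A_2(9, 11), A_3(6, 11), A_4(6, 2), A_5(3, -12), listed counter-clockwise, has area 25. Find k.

The doubled signed area Σ (x_i y_{i+1} − x_{i+1} y_i) is linear in k.
With k=0 it equals 62; the coefficient of k is -6 (from the two edges through A_1).
So -6·k + 62 = 2·25 = 50 ⇒ k = 2.

2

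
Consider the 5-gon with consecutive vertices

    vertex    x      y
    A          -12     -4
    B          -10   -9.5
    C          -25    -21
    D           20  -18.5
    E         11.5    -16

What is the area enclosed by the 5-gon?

Apply the shoelace (surveyor's) formula: 2A = Σ (x_i·y_{i+1} − x_{i+1}·y_i), indices taken mod 5.
A→B: (-12)(-9.5) − (-10)(-4) = 74
B→C: (-10)(-21) − (-25)(-9.5) = -27.5
C→D: (-25)(-18.5) − (20)(-21) = 882.5
D→E: (20)(-16) − (11.5)(-18.5) = -107.25
E→A: (11.5)(-4) − (-12)(-16) = -238
Σ = 583.75
Area = |Σ|/2 = 291.875.

291.875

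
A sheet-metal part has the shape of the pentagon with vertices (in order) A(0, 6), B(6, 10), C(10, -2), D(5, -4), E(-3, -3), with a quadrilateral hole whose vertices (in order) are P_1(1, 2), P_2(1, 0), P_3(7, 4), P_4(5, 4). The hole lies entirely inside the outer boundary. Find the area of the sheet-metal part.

103.5

Outer boundary:
Σ = (-36) + (-112) + (-30) + (-27) + (-18) = -223
Area = |Σ|/2 = 111.5.
Hole:
Apply the shoelace (surveyor's) formula: 2A = Σ (x_i·y_{i+1} − x_{i+1}·y_i), indices taken mod 4.
Cross-terms: -2, 4, 8, 6  ⇒  Σ = 16
Area = |Σ|/2 = 8.
Net area = 111.5 − 8 = 103.5.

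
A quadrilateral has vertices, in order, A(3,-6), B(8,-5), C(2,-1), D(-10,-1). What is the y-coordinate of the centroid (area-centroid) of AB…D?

Apply the shoelace formula. First the cross-terms c_i = x_i·y_{i+1} − x_{i+1}·y_i:
  33, 2, -12, 63  ⇒  2A = 86, A = 43.
Then Σ (y_i + y_{i+1})·c_i = -792, so ȳ = -792 / (6·43) = -132/43.

-132/43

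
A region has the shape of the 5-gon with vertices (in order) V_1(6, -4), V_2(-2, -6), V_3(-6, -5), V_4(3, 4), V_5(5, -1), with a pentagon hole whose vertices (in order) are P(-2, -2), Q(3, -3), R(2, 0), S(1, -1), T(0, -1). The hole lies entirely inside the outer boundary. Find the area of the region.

51.5

Outer boundary:
Σ = (-44) + (-26) + (-9) + (-23) + (-14) = -116
Area = |Σ|/2 = 58.
Hole:
Apply Gauss's area formula: 2A = Σ (x_i·y_{i+1} − x_{i+1}·y_i), indices taken mod 5.
Σ = (12) + (6) + (-2) + (-1) + (-2) = 13
Area = |Σ|/2 = 6.5.
Net area = 58 − 6.5 = 51.5.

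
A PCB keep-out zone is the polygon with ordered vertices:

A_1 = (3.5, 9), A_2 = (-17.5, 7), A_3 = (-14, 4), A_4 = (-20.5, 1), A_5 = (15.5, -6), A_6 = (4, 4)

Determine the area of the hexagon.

Apply the surveyor's formula: 2A = Σ (x_i·y_{i+1} − x_{i+1}·y_i), indices taken mod 6.
Σ = (182) + (28) + (68) + (107.5) + (86) + (22) = 493.5
Area = |Σ|/2 = 246.75.

246.75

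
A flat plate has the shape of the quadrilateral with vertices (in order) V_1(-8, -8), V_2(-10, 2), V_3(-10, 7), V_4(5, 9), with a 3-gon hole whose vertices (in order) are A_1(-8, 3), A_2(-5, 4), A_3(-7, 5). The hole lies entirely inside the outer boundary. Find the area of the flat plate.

117

Outer boundary:
Apply the shoelace (surveyor's) formula: 2A = Σ (x_i·y_{i+1} − x_{i+1}·y_i), indices taken mod 4.
V_1→V_2: (-8)(2) − (-10)(-8) = -96
V_2→V_3: (-10)(7) − (-10)(2) = -50
V_3→V_4: (-10)(9) − (5)(7) = -125
V_4→V_1: (5)(-8) − (-8)(9) = 32
Σ = -239
Area = |Σ|/2 = 119.5.
Hole:
Apply the shoelace (surveyor's) formula: 2A = Σ (x_i·y_{i+1} − x_{i+1}·y_i), indices taken mod 3.
Cross-terms: -17, 3, 19  ⇒  Σ = 5
Area = |Σ|/2 = 2.5.
Net area = 119.5 − 2.5 = 117.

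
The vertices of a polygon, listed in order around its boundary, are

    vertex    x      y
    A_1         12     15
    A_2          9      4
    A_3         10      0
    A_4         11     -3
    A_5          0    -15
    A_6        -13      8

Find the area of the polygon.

404

Cross-terms: -87, -40, -30, -165, -195, -291  ⇒  Σ = -808
Area = |Σ|/2 = 404.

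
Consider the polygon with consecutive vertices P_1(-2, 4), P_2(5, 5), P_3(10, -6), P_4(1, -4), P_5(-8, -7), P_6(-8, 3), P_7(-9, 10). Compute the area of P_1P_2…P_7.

Apply the shoelace (surveyor's) formula: 2A = Σ (x_i·y_{i+1} − x_{i+1}·y_i), indices taken mod 7.
P_1→P_2: (-2)(5) − (5)(4) = -30
P_2→P_3: (5)(-6) − (10)(5) = -80
P_3→P_4: (10)(-4) − (1)(-6) = -34
P_4→P_5: (1)(-7) − (-8)(-4) = -39
P_5→P_6: (-8)(3) − (-8)(-7) = -80
P_6→P_7: (-8)(10) − (-9)(3) = -53
P_7→P_1: (-9)(4) − (-2)(10) = -16
Σ = -332
Area = |Σ|/2 = 166.

166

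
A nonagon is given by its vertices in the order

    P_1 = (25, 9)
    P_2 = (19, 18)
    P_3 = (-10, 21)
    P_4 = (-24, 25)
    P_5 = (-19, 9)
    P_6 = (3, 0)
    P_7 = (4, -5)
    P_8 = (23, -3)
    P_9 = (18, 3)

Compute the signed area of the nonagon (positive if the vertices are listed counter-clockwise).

821

Apply Gauss's area formula: 2A = Σ (x_i·y_{i+1} − x_{i+1}·y_i), indices taken mod 9.
P_1→P_2: (25)(18) − (19)(9) = 279
P_2→P_3: (19)(21) − (-10)(18) = 579
P_3→P_4: (-10)(25) − (-24)(21) = 254
P_4→P_5: (-24)(9) − (-19)(25) = 259
P_5→P_6: (-19)(0) − (3)(9) = -27
P_6→P_7: (3)(-5) − (4)(0) = -15
P_7→P_8: (4)(-3) − (23)(-5) = 103
P_8→P_9: (23)(3) − (18)(-3) = 123
P_9→P_1: (18)(9) − (25)(3) = 87
Σ = 1642
Signed area = Σ/2 = 821 (positive ⇒ counter-clockwise traversal).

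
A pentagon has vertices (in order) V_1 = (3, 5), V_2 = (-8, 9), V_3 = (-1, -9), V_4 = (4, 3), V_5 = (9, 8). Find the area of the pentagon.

103.5

Cross-terms: 67, 81, 33, 5, 21  ⇒  Σ = 207
Area = |Σ|/2 = 103.5.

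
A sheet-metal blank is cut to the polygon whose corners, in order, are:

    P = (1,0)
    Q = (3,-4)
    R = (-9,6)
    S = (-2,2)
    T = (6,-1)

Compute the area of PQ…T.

Apply the surveyor's formula: 2A = Σ (x_i·y_{i+1} − x_{i+1}·y_i), indices taken mod 5.
Cross-terms: -4, -18, -6, -10, 1  ⇒  Σ = -37
Area = |Σ|/2 = 18.5.

18.5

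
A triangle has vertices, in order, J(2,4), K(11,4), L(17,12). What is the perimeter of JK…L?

|JK| = √((9)² + (0)²) = √81 = 9
|KL| = √((6)² + (8)²) = √100 = 10
|LJ| = √((-15)² + (-8)²) = √289 = 17
Perimeter = 9 + 10 + 17 = 36.

36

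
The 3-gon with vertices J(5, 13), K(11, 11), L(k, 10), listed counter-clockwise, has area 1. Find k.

15

The doubled signed area Σ (x_i y_{i+1} − x_{i+1} y_i) is linear in k.
With k=0 it equals -28; the coefficient of k is 2 (from the two edges through L).
So 2·k + -28 = 2·1 = 2 ⇒ k = 15.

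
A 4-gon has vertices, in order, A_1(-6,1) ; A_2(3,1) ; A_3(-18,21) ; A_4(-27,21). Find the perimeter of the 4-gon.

|A_1A_2| = √((9)² + (0)²) = √81 = 9
|A_2A_3| = √((-21)² + (20)²) = √841 = 29
|A_3A_4| = √((-9)² + (0)²) = √81 = 9
|A_4A_1| = √((21)² + (-20)²) = √841 = 29
Perimeter = 9 + 29 + 9 + 29 = 76.

76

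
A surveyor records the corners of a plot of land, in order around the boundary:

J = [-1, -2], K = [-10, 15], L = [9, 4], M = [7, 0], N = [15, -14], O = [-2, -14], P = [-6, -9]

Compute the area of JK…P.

Apply the surveyor's formula: 2A = Σ (x_i·y_{i+1} − x_{i+1}·y_i), indices taken mod 7.
J→K: (-1)(15) − (-10)(-2) = -35
K→L: (-10)(4) − (9)(15) = -175
L→M: (9)(0) − (7)(4) = -28
M→N: (7)(-14) − (15)(0) = -98
N→O: (15)(-14) − (-2)(-14) = -238
O→P: (-2)(-9) − (-6)(-14) = -66
P→J: (-6)(-2) − (-1)(-9) = 3
Σ = -637
Area = |Σ|/2 = 318.5.

318.5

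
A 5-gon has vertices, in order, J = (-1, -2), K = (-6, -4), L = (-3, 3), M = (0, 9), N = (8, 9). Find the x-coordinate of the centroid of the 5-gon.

109/216

Apply the shoelace (surveyor's) formula. First the cross-terms c_i = x_i·y_{i+1} − x_{i+1}·y_i:
  -8, -30, -27, -72, -7  ⇒  2A = -144, A = -72.
Then Σ (x_i + x_{i+1})·c_i = -218, so x̄ = -218 / (6·(-72)) = 109/216.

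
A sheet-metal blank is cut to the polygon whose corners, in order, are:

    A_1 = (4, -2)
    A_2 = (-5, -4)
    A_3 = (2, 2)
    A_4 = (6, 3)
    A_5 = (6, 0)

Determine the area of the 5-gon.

32

Cross-terms: -26, -2, -6, -18, -12  ⇒  Σ = -64
Area = |Σ|/2 = 32.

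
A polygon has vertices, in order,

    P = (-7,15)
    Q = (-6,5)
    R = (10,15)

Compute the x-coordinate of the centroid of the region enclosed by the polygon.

Apply Gauss's area formula. First the cross-terms c_i = x_i·y_{i+1} − x_{i+1}·y_i:
  55, -140, 255  ⇒  2A = 170, A = 85.
Then Σ (x_i + x_{i+1})·c_i = -510, so x̄ = -510 / (6·85) = -1.

-1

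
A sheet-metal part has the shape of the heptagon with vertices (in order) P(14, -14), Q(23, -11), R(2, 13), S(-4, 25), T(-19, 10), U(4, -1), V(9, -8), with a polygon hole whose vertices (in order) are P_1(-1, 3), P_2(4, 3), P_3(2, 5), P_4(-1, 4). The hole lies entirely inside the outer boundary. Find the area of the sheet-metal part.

Outer boundary:
Apply the shoelace formula: 2A = Σ (x_i·y_{i+1} − x_{i+1}·y_i), indices taken mod 7.
P→Q: (14)(-11) − (23)(-14) = 168
Q→R: (23)(13) − (2)(-11) = 321
R→S: (2)(25) − (-4)(13) = 102
S→T: (-4)(10) − (-19)(25) = 435
T→U: (-19)(-1) − (4)(10) = -21
U→V: (4)(-8) − (9)(-1) = -23
V→P: (9)(-14) − (14)(-8) = -14
Σ = 968
Area = |Σ|/2 = 484.
Hole:
Apply Gauss's area formula: 2A = Σ (x_i·y_{i+1} − x_{i+1}·y_i), indices taken mod 4.
Σ = (-15) + (14) + (13) + (1) = 13
Area = |Σ|/2 = 6.5.
Net area = 484 − 6.5 = 477.5.

477.5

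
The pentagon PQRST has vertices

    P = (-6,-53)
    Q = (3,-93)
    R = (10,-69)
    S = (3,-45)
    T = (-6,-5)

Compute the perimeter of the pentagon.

|PQ| = √((9)² + (-40)²) = √1681 = 41
|QR| = √((7)² + (24)²) = √625 = 25
|RS| = √((-7)² + (24)²) = √625 = 25
|ST| = √((-9)² + (40)²) = √1681 = 41
|TP| = √((0)² + (-48)²) = √2304 = 48
Perimeter = 41 + 25 + 25 + 41 + 48 = 180.

180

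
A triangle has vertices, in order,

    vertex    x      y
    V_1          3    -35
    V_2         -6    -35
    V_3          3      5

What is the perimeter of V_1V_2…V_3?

90

|V_1V_2| = √((-9)² + (0)²) = √81 = 9
|V_2V_3| = √((9)² + (40)²) = √1681 = 41
|V_3V_1| = √((0)² + (-40)²) = √1600 = 40
Perimeter = 9 + 41 + 40 = 90.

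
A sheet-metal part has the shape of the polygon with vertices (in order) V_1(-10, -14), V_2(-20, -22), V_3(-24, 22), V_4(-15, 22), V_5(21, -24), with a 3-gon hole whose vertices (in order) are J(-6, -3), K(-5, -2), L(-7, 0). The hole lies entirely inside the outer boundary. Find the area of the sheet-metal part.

929

Outer boundary:
Σ = (-60) + (-968) + (-198) + (-102) + (-534) = -1862
Area = |Σ|/2 = 931.
Hole:
Apply the shoelace formula: 2A = Σ (x_i·y_{i+1} − x_{i+1}·y_i), indices taken mod 3.
Cross-terms: -3, -14, 21  ⇒  Σ = 4
Area = |Σ|/2 = 2.
Net area = 931 − 2 = 929.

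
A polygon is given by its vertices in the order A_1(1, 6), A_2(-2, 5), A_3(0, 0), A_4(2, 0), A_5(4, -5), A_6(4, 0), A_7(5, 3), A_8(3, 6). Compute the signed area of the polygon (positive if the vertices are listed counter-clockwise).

36

Cross-terms: 17, 0, 0, -10, 20, 12, 21, 12  ⇒  Σ = 72
Signed area = Σ/2 = 36 (positive ⇒ counter-clockwise traversal).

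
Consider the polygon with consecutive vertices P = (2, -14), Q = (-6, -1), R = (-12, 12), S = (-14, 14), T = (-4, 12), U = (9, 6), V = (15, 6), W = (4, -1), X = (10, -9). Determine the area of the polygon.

318.5

Σ = (-86) + (-84) + (0) + (-112) + (-132) + (-36) + (-39) + (-26) + (-122) = -637
Area = |Σ|/2 = 318.5.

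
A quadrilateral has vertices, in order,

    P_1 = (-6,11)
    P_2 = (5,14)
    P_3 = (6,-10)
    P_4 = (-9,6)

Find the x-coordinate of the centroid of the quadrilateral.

38/195

Apply Gauss's area formula. First the cross-terms c_i = x_i·y_{i+1} − x_{i+1}·y_i:
  -139, -134, -54, -63  ⇒  2A = -390, A = -195.
Then Σ (x_i + x_{i+1})·c_i = -228, so x̄ = -228 / (6·(-195)) = 38/195.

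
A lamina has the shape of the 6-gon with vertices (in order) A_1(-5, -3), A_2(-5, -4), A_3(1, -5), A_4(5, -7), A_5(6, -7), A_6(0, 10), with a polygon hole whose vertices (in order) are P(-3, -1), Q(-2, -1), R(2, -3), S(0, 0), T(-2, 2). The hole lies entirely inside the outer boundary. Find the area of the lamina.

76

Outer boundary:
Apply the surveyor's formula: 2A = Σ (x_i·y_{i+1} − x_{i+1}·y_i), indices taken mod 6.
Σ = (5) + (29) + (18) + (7) + (60) + (50) = 169
Area = |Σ|/2 = 84.5.
Hole:
Apply the shoelace formula: 2A = Σ (x_i·y_{i+1} − x_{i+1}·y_i), indices taken mod 5.
Σ = (1) + (8) + (0) + (0) + (8) = 17
Area = |Σ|/2 = 8.5.
Net area = 84.5 − 8.5 = 76.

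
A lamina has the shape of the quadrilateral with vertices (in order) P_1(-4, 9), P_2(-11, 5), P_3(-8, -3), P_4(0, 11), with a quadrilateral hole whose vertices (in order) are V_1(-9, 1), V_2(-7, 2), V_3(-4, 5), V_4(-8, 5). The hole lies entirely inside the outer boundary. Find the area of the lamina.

Outer boundary:
P_1→P_2: (-4)(5) − (-11)(9) = 79
P_2→P_3: (-11)(-3) − (-8)(5) = 73
P_3→P_4: (-8)(11) − (0)(-3) = -88
P_4→P_1: (0)(9) − (-4)(11) = 44
Σ = 108
Area = |Σ|/2 = 54.
Hole:
Apply the surveyor's formula: 2A = Σ (x_i·y_{i+1} − x_{i+1}·y_i), indices taken mod 4.
V_1→V_2: (-9)(2) − (-7)(1) = -11
V_2→V_3: (-7)(5) − (-4)(2) = -27
V_3→V_4: (-4)(5) − (-8)(5) = 20
V_4→V_1: (-8)(1) − (-9)(5) = 37
Σ = 19
Area = |Σ|/2 = 9.5.
Net area = 54 − 9.5 = 44.5.

44.5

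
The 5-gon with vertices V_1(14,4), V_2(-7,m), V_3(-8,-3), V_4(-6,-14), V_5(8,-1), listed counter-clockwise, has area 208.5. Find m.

The doubled signed area Σ (x_i y_{i+1} − x_{i+1} y_i) is linear in m.
With m=0 it equals 307; the coefficient of m is 22 (from the two edges through V_2).
So 22·m + 307 = 2·208.5 = 417 ⇒ m = 5.

5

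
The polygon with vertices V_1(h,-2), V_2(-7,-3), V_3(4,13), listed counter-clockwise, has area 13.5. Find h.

The doubled signed area Σ (x_i y_{i+1} − x_{i+1} y_i) is linear in h.
With h=0 it equals -101; the coefficient of h is -16 (from the two edges through V_1).
So -16·h + -101 = 2·13.5 = 27 ⇒ h = -8.

-8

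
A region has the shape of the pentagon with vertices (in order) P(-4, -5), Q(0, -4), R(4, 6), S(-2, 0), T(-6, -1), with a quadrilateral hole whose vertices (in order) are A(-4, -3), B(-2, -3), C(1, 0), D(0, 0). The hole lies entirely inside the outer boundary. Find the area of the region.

Outer boundary:
Cross-terms: 16, 16, 12, 2, 26  ⇒  Σ = 72
Area = |Σ|/2 = 36.
Hole:
Apply the shoelace formula: 2A = Σ (x_i·y_{i+1} − x_{i+1}·y_i), indices taken mod 4.
Σ = (6) + (3) + (0) + (0) = 9
Area = |Σ|/2 = 4.5.
Net area = 36 − 4.5 = 31.5.

31.5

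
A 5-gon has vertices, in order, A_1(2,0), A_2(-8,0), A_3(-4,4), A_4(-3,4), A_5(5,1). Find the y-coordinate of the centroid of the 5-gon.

Apply the surveyor's formula. First the cross-terms c_i = x_i·y_{i+1} − x_{i+1}·y_i:
  0, -32, -4, -23, -2  ⇒  2A = -61, A = -30.5.
Then Σ (y_i + y_{i+1})·c_i = -277, so ȳ = -277 / (6·(-30.5)) = 277/183.

277/183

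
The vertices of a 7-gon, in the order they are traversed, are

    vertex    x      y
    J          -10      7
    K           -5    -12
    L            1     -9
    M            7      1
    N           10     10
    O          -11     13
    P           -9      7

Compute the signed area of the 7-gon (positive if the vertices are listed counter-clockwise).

J→K: (-10)(-12) − (-5)(7) = 155
K→L: (-5)(-9) − (1)(-12) = 57
L→M: (1)(1) − (7)(-9) = 64
M→N: (7)(10) − (10)(1) = 60
N→O: (10)(13) − (-11)(10) = 240
O→P: (-11)(7) − (-9)(13) = 40
P→J: (-9)(7) − (-10)(7) = 7
Σ = 623
Signed area = Σ/2 = 311.5 (positive ⇒ counter-clockwise traversal).

311.5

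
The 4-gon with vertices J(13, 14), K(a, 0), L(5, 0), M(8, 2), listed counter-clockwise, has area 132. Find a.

-12

The doubled signed area Σ (x_i y_{i+1} − x_{i+1} y_i) is linear in a.
With a=0 it equals 96; the coefficient of a is -14 (from the two edges through K).
So -14·a + 96 = 2·132 = 264 ⇒ a = -12.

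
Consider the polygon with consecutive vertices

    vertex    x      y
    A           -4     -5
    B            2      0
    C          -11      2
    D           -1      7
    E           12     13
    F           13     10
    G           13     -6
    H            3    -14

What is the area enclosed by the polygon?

Σ = (10) + (4) + (-75) + (-97) + (-49) + (-208) + (-164) + (-71) = -650
Area = |Σ|/2 = 325.

325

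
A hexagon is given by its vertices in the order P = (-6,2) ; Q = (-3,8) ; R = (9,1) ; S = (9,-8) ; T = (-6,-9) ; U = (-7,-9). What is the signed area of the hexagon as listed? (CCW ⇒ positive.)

Apply Gauss's area formula: 2A = Σ (x_i·y_{i+1} − x_{i+1}·y_i), indices taken mod 6.
Cross-terms: -42, -75, -81, -129, -9, -68  ⇒  Σ = -404
Signed area = Σ/2 = -202 (negative ⇒ clockwise traversal).

-202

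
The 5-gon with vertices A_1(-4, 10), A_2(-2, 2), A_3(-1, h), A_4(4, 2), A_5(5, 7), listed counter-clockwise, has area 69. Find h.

-5

Write out the shoelace sum; only the two edges meeting at A_3 involve h:
2·Area = [((-2)·h − (-1)·2) + ((-1)·2 − 4·h)] + 108
       = -6·h + 108 = 138
⇒ h = -5.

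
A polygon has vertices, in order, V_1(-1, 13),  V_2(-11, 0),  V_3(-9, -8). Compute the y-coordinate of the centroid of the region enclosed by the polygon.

Apply the surveyor's formula. First the cross-terms c_i = x_i·y_{i+1} − x_{i+1}·y_i:
  143, 88, -125  ⇒  2A = 106, A = 53.
Then Σ (y_i + y_{i+1})·c_i = 530, so ȳ = 530 / (6·53) = 5/3.

5/3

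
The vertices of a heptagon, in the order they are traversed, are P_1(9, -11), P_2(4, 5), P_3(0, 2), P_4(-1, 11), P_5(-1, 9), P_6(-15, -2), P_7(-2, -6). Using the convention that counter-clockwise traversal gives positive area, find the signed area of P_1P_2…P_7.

Apply the surveyor's formula: 2A = Σ (x_i·y_{i+1} − x_{i+1}·y_i), indices taken mod 7.
P_1→P_2: (9)(5) − (4)(-11) = 89
P_2→P_3: (4)(2) − (0)(5) = 8
P_3→P_4: (0)(11) − (-1)(2) = 2
P_4→P_5: (-1)(9) − (-1)(11) = 2
P_5→P_6: (-1)(-2) − (-15)(9) = 137
P_6→P_7: (-15)(-6) − (-2)(-2) = 86
P_7→P_1: (-2)(-11) − (9)(-6) = 76
Σ = 400
Signed area = Σ/2 = 200 (positive ⇒ counter-clockwise traversal).

200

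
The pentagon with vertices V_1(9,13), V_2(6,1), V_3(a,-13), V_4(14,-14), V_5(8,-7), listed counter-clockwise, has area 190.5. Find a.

-11

Write out the shoelace sum; only the two edges meeting at V_3 involve a:
2·Area = [(6·(-13) − a·1) + (a·(-14) − 14·(-13))] + 112
       = -15·a + 216 = 381
⇒ a = -11.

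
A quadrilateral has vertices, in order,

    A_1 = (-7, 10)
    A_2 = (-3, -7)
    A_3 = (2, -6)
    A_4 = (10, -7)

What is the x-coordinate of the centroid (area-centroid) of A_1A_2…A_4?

Apply the shoelace formula. First the cross-terms c_i = x_i·y_{i+1} − x_{i+1}·y_i:
  79, 32, 46, 51  ⇒  2A = 208, A = 104.
Then Σ (x_i + x_{i+1})·c_i = -117, so x̄ = -117 / (6·104) = -0.1875.

-0.1875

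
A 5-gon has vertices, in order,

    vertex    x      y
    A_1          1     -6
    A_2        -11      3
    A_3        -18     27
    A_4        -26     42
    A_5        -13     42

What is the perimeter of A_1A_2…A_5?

120

|A_1A_2| = √((-12)² + (9)²) = √225 = 15
|A_2A_3| = √((-7)² + (24)²) = √625 = 25
|A_3A_4| = √((-8)² + (15)²) = √289 = 17
|A_4A_5| = √((13)² + (0)²) = √169 = 13
|A_5A_1| = √((14)² + (-48)²) = √2500 = 50
Perimeter = 15 + 25 + 17 + 13 + 50 = 120.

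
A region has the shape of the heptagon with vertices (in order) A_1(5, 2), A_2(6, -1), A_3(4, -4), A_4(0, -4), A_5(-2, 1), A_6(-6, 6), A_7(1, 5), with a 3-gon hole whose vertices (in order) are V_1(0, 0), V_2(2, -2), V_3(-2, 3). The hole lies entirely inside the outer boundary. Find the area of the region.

Outer boundary:
A_1→A_2: (5)(-1) − (6)(2) = -17
A_2→A_3: (6)(-4) − (4)(-1) = -20
A_3→A_4: (4)(-4) − (0)(-4) = -16
A_4→A_5: (0)(1) − (-2)(-4) = -8
A_5→A_6: (-2)(6) − (-6)(1) = -6
A_6→A_7: (-6)(5) − (1)(6) = -36
A_7→A_1: (1)(2) − (5)(5) = -23
Σ = -126
Area = |Σ|/2 = 63.
Hole:
Σ = (0) + (2) + (0) = 2
Area = |Σ|/2 = 1.
Net area = 63 − 1 = 62.

62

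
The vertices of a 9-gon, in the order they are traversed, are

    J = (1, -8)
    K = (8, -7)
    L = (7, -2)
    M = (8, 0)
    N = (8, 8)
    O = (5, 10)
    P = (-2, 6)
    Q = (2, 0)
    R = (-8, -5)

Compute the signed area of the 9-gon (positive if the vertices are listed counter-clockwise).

153.5

J→K: (1)(-7) − (8)(-8) = 57
K→L: (8)(-2) − (7)(-7) = 33
L→M: (7)(0) − (8)(-2) = 16
M→N: (8)(8) − (8)(0) = 64
N→O: (8)(10) − (5)(8) = 40
O→P: (5)(6) − (-2)(10) = 50
P→Q: (-2)(0) − (2)(6) = -12
Q→R: (2)(-5) − (-8)(0) = -10
R→J: (-8)(-8) − (1)(-5) = 69
Σ = 307
Signed area = Σ/2 = 153.5 (positive ⇒ counter-clockwise traversal).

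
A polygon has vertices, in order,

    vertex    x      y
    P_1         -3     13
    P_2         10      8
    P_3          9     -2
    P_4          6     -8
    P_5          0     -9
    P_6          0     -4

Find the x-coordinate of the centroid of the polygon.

223/62

Apply the surveyor's formula. First the cross-terms c_i = x_i·y_{i+1} − x_{i+1}·y_i:
  -154, -92, -60, -54, 0, -12  ⇒  2A = -372, A = -186.
Then Σ (x_i + x_{i+1})·c_i = -4014, so x̄ = -4014 / (6·(-186)) = 223/62.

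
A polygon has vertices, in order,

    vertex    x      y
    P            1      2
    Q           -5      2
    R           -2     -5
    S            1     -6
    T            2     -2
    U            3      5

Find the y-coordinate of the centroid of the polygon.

-251/255

Apply the surveyor's formula. First the cross-terms c_i = x_i·y_{i+1} − x_{i+1}·y_i:
  12, 29, 17, 10, 16, 1  ⇒  2A = 85, A = 42.5.
Then Σ (y_i + y_{i+1})·c_i = -251, so ȳ = -251 / (6·42.5) = -251/255.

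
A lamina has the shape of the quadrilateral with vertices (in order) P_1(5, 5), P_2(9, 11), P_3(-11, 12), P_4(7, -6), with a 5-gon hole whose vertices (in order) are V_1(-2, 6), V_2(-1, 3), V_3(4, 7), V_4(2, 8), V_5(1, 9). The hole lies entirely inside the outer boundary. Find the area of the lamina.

126.5

Outer boundary:
P_1→P_2: (5)(11) − (9)(5) = 10
P_2→P_3: (9)(12) − (-11)(11) = 229
P_3→P_4: (-11)(-6) − (7)(12) = -18
P_4→P_1: (7)(5) − (5)(-6) = 65
Σ = 286
Area = |Σ|/2 = 143.
Hole:
V_1→V_2: (-2)(3) − (-1)(6) = 0
V_2→V_3: (-1)(7) − (4)(3) = -19
V_3→V_4: (4)(8) − (2)(7) = 18
V_4→V_5: (2)(9) − (1)(8) = 10
V_5→V_1: (1)(6) − (-2)(9) = 24
Σ = 33
Area = |Σ|/2 = 16.5.
Net area = 143 − 16.5 = 126.5.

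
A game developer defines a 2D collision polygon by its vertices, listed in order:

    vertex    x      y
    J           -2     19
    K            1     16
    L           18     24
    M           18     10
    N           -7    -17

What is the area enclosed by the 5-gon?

Σ = (-51) + (-264) + (-252) + (-236) + (-167) = -970
Area = |Σ|/2 = 485.

485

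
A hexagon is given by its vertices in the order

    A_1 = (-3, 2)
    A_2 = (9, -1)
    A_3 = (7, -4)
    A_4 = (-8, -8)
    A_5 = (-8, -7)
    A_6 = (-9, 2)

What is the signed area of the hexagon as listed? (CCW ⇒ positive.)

-115.5

Apply the surveyor's formula: 2A = Σ (x_i·y_{i+1} − x_{i+1}·y_i), indices taken mod 6.
A_1→A_2: (-3)(-1) − (9)(2) = -15
A_2→A_3: (9)(-4) − (7)(-1) = -29
A_3→A_4: (7)(-8) − (-8)(-4) = -88
A_4→A_5: (-8)(-7) − (-8)(-8) = -8
A_5→A_6: (-8)(2) − (-9)(-7) = -79
A_6→A_1: (-9)(2) − (-3)(2) = -12
Σ = -231
Signed area = Σ/2 = -115.5 (negative ⇒ clockwise traversal).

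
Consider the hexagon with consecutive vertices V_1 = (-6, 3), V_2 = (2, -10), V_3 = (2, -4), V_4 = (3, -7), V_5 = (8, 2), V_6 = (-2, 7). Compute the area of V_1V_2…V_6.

Apply the surveyor's formula: 2A = Σ (x_i·y_{i+1} − x_{i+1}·y_i), indices taken mod 6.
V_1→V_2: (-6)(-10) − (2)(3) = 54
V_2→V_3: (2)(-4) − (2)(-10) = 12
V_3→V_4: (2)(-7) − (3)(-4) = -2
V_4→V_5: (3)(2) − (8)(-7) = 62
V_5→V_6: (8)(7) − (-2)(2) = 60
V_6→V_1: (-2)(3) − (-6)(7) = 36
Σ = 222
Area = |Σ|/2 = 111.

111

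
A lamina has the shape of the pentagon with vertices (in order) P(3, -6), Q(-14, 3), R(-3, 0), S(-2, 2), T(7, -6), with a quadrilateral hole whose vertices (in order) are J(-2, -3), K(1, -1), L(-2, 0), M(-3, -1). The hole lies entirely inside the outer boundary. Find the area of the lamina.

Outer boundary:
P→Q: (3)(3) − (-14)(-6) = -75
Q→R: (-14)(0) − (-3)(3) = 9
R→S: (-3)(2) − (-2)(0) = -6
S→T: (-2)(-6) − (7)(2) = -2
T→P: (7)(-6) − (3)(-6) = -24
Σ = -98
Area = |Σ|/2 = 49.
Hole:
Apply the surveyor's formula: 2A = Σ (x_i·y_{i+1} − x_{i+1}·y_i), indices taken mod 4.
J→K: (-2)(-1) − (1)(-3) = 5
K→L: (1)(0) − (-2)(-1) = -2
L→M: (-2)(-1) − (-3)(0) = 2
M→J: (-3)(-3) − (-2)(-1) = 7
Σ = 12
Area = |Σ|/2 = 6.
Net area = 49 − 6 = 43.

43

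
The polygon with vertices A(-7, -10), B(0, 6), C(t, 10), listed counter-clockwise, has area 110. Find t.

Write out the shoelace sum; only the two edges meeting at C involve t:
2·Area = [(0·10 − t·6) + (t·(-10) − (-7)·10)] + -42
       = -16·t + 28 = 220
⇒ t = -12.

-12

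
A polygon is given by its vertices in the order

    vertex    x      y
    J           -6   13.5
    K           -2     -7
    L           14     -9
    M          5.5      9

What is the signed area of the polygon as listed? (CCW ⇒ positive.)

244.375

J→K: (-6)(-7) − (-2)(13.5) = 69
K→L: (-2)(-9) − (14)(-7) = 116
L→M: (14)(9) − (5.5)(-9) = 175.5
M→J: (5.5)(13.5) − (-6)(9) = 128.25
Σ = 488.75
Signed area = Σ/2 = 244.375 (positive ⇒ counter-clockwise traversal).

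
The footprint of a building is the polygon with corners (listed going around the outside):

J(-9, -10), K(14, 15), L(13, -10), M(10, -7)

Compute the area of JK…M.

242

Σ = (5) + (-335) + (9) + (-163) = -484
Area = |Σ|/2 = 242.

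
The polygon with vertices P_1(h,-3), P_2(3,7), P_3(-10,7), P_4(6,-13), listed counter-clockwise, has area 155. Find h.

7

Write out the shoelace sum; only the two edges meeting at P_1 involve h:
2·Area = [(6·(-3) − h·(-13)) + (h·7 − 3·(-3))] + 179
       = 20·h + 170 = 310
⇒ h = 7.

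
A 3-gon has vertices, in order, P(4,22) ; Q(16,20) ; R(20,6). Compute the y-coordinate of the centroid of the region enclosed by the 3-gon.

16

Apply the shoelace formula. First the cross-terms c_i = x_i·y_{i+1} − x_{i+1}·y_i:
  -272, -304, 416  ⇒  2A = -160, A = -80.
Then Σ (y_i + y_{i+1})·c_i = -7680, so ȳ = -7680 / (6·(-80)) = 16.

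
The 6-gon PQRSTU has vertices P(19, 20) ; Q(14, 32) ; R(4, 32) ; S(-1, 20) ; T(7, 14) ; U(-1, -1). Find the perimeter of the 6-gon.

92

|PQ| = √((-5)² + (12)²) = √169 = 13
|QR| = √((-10)² + (0)²) = √100 = 10
|RS| = √((-5)² + (-12)²) = √169 = 13
|ST| = √((8)² + (-6)²) = √100 = 10
|TU| = √((-8)² + (-15)²) = √289 = 17
|UP| = √((20)² + (21)²) = √841 = 29
Perimeter = 13 + 10 + 13 + 10 + 17 + 29 = 92.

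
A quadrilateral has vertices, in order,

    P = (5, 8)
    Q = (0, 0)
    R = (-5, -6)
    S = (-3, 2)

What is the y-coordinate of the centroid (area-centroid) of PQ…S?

Apply the shoelace formula. First the cross-terms c_i = x_i·y_{i+1} − x_{i+1}·y_i:
  0, 0, -28, -34  ⇒  2A = -62, A = -31.
Then Σ (y_i + y_{i+1})·c_i = -228, so ȳ = -228 / (6·(-31)) = 38/31.

38/31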